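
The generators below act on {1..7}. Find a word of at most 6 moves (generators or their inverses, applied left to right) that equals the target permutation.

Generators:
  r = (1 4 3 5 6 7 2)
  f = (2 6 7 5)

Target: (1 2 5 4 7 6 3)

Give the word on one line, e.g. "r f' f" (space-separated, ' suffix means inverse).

r' r' f' f'

  after r': (1 2 7 6 5 3 4)
  after r': (1 7 5 4 2 6 3)
  after f': (1 6 3)(4 5)
  after f': (1 2 5 4 7 6 3)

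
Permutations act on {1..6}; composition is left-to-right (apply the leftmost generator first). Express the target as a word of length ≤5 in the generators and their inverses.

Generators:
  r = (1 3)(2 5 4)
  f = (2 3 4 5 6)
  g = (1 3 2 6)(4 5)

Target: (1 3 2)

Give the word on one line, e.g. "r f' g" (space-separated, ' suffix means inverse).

  after r: (1 3)(2 5 4)
  after g': (2 4 3 6)
  after f': (2 3 5 4)
  after r': (1 3 2)

r g' f' r'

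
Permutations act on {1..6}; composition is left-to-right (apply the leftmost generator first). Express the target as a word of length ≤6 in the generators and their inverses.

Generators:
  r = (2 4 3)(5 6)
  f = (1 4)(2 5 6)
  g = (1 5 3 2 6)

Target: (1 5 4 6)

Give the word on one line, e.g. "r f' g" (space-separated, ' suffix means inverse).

f' r' g r

  after f': (1 4)(2 6 5)
  after r': (1 2 5 3 4)
  after g: (1 6)(2 3 4 5)
  after r: (1 5 4 6)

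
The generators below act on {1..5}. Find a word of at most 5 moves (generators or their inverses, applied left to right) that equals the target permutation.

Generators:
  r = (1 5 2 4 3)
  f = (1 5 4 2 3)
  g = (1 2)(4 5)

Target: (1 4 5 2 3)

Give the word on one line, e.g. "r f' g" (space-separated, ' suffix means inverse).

  after f: (1 5 4 2 3)
  after r: (1 2)(3 5)
  after f': (1 4 5 2 3)

f r f'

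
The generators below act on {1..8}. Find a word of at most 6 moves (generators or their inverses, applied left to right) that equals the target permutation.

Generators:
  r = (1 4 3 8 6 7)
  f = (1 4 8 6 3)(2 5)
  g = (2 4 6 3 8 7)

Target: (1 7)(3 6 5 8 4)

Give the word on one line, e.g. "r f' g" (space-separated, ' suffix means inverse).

  after g': (2 7 8 3 6 4)
  after g': (2 8 6)(3 4 7)
  after f: (1 4 7)(2 6 5)(3 8)
  after g': (1 2 4 8 6 5 7)
  after g': (1 7)(3 6 5 8 4)

g' g' f g' g'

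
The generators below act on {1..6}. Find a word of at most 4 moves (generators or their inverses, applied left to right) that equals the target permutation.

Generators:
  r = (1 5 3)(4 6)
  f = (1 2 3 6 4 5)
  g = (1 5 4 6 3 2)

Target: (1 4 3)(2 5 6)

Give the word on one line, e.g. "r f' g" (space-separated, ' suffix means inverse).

  after g: (1 5 4 6 3 2)
  after g: (1 4 3)(2 5 6)

g g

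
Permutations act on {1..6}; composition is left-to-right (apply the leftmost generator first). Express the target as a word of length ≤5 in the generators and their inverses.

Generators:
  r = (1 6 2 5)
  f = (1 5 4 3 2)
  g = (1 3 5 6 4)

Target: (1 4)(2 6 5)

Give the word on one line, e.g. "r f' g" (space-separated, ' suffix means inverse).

g r' f'

  after g: (1 3 5 6 4)
  after r': (1 3 2 6 4 5)
  after f': (1 4)(2 6 5)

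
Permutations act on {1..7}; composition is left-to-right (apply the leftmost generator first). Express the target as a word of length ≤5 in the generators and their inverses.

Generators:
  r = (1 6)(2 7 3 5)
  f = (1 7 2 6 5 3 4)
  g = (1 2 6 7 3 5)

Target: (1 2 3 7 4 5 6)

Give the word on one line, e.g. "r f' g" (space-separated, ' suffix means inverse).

  after g: (1 2 6 7 3 5)
  after f: (1 6 2 5 7 4)
  after g': (1 2 3 7 4 5 6)

g f g'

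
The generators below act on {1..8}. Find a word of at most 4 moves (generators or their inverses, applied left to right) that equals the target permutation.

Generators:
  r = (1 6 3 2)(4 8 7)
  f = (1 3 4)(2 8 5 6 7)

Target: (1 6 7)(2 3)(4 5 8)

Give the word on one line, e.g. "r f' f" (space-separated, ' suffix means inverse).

f' r f f

  after f': (1 4 3)(2 7 6 5 8)
  after r: (1 8)(2 4)(3 6 5 7)
  after f: (1 5 2)(3 7 4 8)
  after f: (1 6 7)(2 3)(4 5 8)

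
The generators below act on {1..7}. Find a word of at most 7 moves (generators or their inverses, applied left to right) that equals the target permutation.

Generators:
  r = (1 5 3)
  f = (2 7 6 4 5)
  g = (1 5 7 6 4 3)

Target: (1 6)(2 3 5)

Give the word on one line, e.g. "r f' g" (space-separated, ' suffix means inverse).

f g g r' g

  after f: (2 7 6 4 5)
  after g: (1 5 2 6 3)(4 7)
  after g: (1 7 3 5 2 4 6)
  after r': (1 7 5 2 4 6 3)
  after g: (1 6)(2 3 5)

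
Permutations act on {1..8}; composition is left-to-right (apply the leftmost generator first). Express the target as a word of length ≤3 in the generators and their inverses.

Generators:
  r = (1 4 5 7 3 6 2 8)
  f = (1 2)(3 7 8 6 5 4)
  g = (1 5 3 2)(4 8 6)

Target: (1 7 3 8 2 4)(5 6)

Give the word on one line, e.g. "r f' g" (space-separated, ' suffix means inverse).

  after g: (1 5 3 2)(4 8 6)
  after r: (1 7 3 8 2 4)(5 6)

g r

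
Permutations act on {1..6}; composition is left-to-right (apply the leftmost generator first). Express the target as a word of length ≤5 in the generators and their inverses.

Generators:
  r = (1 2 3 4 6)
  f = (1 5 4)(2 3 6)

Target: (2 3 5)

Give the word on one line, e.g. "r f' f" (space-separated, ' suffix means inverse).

  after r: (1 2 3 4 6)
  after f': (1 6 4 3 5)
  after r: (2 3 5)

r f' r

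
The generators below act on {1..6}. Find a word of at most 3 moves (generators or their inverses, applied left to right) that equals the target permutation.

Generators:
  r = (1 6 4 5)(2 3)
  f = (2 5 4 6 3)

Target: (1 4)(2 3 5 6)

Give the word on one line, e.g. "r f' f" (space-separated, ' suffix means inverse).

  after f': (2 3 6 4 5)
  after r: (1 6 5 3 4)
  after f': (1 4)(2 3 5 6)

f' r f'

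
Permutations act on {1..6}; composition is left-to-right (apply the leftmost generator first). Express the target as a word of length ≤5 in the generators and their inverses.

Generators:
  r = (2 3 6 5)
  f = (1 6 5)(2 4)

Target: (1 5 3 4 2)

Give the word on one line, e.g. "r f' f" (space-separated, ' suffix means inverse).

f f r' f

  after f: (1 6 5)(2 4)
  after f: (1 5 6)
  after r': (1 6)(2 5 3)
  after f: (1 5 3 4 2)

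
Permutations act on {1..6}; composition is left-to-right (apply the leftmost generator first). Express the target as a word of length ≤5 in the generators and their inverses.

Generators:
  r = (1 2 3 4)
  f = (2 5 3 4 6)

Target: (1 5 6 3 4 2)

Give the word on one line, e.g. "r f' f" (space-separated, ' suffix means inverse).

  after r': (1 4 3 2)
  after f': (1 3 6 4 5 2)
  after f': (1 5 6 3 4 2)

r' f' f'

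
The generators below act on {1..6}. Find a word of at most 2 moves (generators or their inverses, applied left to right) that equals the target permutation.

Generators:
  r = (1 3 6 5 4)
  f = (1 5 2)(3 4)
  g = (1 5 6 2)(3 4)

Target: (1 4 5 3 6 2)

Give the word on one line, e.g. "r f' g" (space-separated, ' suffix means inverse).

  after r: (1 3 6 5 4)
  after f: (1 4 5 3 6 2)

r f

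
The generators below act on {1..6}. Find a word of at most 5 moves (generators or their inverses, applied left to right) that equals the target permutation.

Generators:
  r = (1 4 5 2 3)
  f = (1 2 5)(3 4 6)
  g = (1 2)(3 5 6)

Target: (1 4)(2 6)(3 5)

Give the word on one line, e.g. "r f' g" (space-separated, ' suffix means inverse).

  after f': (1 5 2)(3 6 4)
  after r': (1 4 2 3 6)
  after g': (1 4)(2 6)(3 5)

f' r' g'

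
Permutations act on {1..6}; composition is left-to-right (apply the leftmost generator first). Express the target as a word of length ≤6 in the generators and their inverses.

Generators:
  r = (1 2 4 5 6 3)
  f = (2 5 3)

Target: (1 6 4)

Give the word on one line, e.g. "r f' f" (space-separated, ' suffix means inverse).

r' r' f' f'

  after r': (1 3 6 5 4 2)
  after r': (1 6 4)(2 3 5)
  after f': (1 6 4)(2 5 3)
  after f': (1 6 4)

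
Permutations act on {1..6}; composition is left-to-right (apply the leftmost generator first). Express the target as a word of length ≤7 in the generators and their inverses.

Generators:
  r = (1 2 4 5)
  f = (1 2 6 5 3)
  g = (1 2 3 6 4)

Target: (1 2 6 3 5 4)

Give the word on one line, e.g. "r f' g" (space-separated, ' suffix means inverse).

  after g': (1 4 6 3 2)
  after f: (1 4 5 3 6)
  after r: (1 5 3 6 2 4)
  after f: (1 3 5)(2 4)
  after g': (1 2 6 3 5 4)

g' f r f g'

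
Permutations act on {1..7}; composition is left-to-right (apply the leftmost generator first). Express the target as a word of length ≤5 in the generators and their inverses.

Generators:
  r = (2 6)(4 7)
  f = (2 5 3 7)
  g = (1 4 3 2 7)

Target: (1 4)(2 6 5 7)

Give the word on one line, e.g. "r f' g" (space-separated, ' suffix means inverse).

  after r': (2 6)(4 7)
  after g: (1 4)(2 6 7 3)
  after f: (1 4)(2 6)(3 5)
  after f: (1 4)(2 6 5 7)

r' g f f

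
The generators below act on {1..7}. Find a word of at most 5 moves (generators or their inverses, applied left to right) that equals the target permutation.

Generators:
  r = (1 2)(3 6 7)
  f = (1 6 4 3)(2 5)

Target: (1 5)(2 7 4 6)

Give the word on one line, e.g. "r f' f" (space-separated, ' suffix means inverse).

r' f r

  after r': (1 2)(3 7 6)
  after f: (1 5 2 6)(3 7 4)
  after r: (1 5)(2 7 4 6)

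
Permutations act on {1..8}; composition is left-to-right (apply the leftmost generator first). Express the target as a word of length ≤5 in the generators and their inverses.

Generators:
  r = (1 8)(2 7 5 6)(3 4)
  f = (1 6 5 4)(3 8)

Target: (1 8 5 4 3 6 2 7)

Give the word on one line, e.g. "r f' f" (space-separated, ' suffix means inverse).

  after r: (1 8)(2 7 5 6)(3 4)
  after f': (1 3 5)(2 7 6)(4 8)
  after f': (1 8 5 4 3 6 2 7)

r f' f'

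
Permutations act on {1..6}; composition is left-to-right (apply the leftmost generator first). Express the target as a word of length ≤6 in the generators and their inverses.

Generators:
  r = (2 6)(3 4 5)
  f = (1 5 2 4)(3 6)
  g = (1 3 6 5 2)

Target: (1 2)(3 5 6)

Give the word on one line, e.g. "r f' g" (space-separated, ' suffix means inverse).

f' r' r' g' r'

  after f': (1 4 2 5)(3 6)
  after r': (1 3 2 4 6 5)
  after r': (1 5)(2 3 6 4)
  after g': (1 6 4 5 2)
  after r': (1 2)(3 5 6)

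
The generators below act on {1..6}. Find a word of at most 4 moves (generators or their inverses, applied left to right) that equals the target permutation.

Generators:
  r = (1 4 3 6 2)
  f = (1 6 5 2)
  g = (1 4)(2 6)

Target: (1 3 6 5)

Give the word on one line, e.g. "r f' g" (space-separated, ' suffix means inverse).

  after f: (1 6 5 2)
  after r: (1 2 4 3 6 5)
  after g': (1 6 5 4 3 2)
  after r': (1 3 6 5)

f r g' r'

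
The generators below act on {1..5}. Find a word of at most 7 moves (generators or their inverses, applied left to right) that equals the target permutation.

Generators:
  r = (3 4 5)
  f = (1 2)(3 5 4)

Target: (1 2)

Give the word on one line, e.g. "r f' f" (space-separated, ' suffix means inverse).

  after r': (3 5 4)
  after f: (1 2)(3 4 5)
  after r: (1 2)(3 5 4)
  after f: (3 4 5)
  after f: (1 2)

r' f r f f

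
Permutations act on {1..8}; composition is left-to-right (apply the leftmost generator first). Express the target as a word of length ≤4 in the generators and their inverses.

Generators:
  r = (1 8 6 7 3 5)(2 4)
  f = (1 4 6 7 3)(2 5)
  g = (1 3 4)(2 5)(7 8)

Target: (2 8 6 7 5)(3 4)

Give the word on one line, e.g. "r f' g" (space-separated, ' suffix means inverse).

r f r'

  after r: (1 8 6 7 3 5)(2 4)
  after f: (1 8 7)(2 6 3)(4 5)
  after r': (2 8 6 7 5)(3 4)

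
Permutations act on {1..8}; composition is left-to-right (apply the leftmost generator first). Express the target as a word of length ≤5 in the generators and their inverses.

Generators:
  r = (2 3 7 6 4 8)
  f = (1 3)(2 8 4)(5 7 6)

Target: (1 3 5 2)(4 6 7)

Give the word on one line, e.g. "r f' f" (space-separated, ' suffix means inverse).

  after f': (1 3)(2 4 8)(5 6 7)
  after f': (2 8 4)(5 7 6)
  after r: (3 7 4)(5 6)
  after r: (2 3 6 5 4 7 8)
  after f: (1 3 5 2)(4 6 7)

f' f' r r f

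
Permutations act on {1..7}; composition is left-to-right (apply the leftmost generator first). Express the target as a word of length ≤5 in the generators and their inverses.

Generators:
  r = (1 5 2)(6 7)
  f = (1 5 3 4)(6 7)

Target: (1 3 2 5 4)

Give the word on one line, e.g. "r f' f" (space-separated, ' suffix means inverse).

f' f' r r

  after f': (1 4 3 5)(6 7)
  after f': (1 3)(4 5)
  after r: (1 3 5 4 2)(6 7)
  after r: (1 3 2 5 4)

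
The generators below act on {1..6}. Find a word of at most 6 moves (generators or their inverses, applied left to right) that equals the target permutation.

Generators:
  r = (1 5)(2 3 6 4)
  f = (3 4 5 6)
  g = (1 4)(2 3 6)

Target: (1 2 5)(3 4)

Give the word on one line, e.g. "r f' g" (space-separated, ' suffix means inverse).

  after g': (1 4)(2 6 3)
  after f': (1 3 2 5 4)
  after g: (1 6 2 5)
  after r: (1 4 2)(3 6)
  after r: (1 2 5)(3 4)

g' f' g r r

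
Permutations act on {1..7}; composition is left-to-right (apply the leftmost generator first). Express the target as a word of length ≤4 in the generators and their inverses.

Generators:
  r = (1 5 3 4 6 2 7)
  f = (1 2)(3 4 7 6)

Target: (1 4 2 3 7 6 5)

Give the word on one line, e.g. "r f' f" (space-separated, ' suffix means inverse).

f r' f f

  after f: (1 2)(3 4 7 6)
  after r': (1 6 5)(2 7 4)
  after f: (1 3 4)(2 6 5)
  after f: (1 4 2 3 7 6 5)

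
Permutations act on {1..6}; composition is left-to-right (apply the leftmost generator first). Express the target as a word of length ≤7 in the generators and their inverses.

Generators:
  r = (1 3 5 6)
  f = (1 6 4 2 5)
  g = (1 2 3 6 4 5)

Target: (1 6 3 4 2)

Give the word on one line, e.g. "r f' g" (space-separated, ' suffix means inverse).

  after g: (1 2 3 6 4 5)
  after f: (1 5 6 2 3 4)
  after g': (1 4 5 3 6)
  after r': (1 4 3 5)
  after g': (1 6 3 4 2)

g f g' r' g'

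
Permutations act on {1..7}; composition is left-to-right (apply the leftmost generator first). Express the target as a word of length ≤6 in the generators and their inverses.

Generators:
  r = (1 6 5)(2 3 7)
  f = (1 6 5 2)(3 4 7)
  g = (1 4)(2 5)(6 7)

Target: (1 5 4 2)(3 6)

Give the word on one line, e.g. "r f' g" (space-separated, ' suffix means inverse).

  after r': (1 5 6)(2 7 3)
  after f: (1 2 3)(4 7)
  after g': (1 5 2 3 4 6 7)
  after f: (1 2 4 5)(3 7 6)
  after g: (1 5 4 2)(3 6)

r' f g' f g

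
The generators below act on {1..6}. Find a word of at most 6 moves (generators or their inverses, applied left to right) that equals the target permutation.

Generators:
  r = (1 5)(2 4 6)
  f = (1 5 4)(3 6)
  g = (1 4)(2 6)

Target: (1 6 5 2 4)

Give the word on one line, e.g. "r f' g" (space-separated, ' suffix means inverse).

  after g: (1 4)(2 6)
  after r: (1 6 4 5)
  after g: (1 2 6)(4 5)
  after r': (1 6 5 2 4)

g r g r'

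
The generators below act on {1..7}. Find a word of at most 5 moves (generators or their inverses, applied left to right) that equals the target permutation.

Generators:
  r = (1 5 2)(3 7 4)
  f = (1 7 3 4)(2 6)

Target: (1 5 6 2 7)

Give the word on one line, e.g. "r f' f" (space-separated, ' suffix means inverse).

  after r': (1 2 5)(3 4 7)
  after r': (1 5 2)(3 7 4)
  after f: (1 5 6 2 7)

r' r' f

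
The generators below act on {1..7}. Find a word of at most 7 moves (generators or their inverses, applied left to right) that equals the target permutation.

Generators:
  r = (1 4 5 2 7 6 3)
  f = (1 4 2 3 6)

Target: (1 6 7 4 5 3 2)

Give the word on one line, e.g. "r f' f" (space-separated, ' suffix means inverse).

  after r: (1 4 5 2 7 6 3)
  after f: (1 2 7)(3 4 5)
  after r: (1 7 4 2 6 3 5)
  after f': (1 7)(2 3 5 6)
  after r: (1 6 7 4 5 3 2)

r f r f' r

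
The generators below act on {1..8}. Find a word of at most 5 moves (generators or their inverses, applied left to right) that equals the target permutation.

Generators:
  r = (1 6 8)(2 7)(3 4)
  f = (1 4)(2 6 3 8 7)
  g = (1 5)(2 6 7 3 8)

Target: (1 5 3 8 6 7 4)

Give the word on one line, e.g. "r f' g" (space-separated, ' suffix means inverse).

  after g': (1 5)(2 8 3 7 6)
  after r: (1 5 6 7 8 4 3 2)
  after r: (1 5 8 3 7)(2 6)
  after f': (1 5 3 8 6 7 4)

g' r r f'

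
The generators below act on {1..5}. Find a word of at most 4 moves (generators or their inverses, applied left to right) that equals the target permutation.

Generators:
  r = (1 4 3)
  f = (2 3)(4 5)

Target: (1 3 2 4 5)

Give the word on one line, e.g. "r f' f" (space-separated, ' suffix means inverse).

  after f: (2 3)(4 5)
  after r': (1 3 2 4 5)

f r'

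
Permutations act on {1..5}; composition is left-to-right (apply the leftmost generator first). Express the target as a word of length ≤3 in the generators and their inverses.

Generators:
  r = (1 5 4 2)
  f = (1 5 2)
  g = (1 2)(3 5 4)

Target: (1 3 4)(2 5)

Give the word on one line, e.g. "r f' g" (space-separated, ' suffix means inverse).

  after f: (1 5 2)
  after g': (1 3 4 5)
  after f': (1 3 4)(2 5)

f g' f'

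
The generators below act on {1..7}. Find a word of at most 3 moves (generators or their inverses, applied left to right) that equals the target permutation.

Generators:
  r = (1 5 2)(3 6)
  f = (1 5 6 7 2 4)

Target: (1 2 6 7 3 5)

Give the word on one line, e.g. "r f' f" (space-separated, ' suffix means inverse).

  after f': (1 4 2 7 6 5)
  after r: (1 4)(2 7 3 6)
  after f': (1 2 6 7 3 5)

f' r f'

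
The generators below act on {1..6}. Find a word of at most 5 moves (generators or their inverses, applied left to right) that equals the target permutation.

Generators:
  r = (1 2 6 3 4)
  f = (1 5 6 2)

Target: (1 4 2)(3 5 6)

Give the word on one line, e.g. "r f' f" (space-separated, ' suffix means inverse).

  after r': (1 4 3 6 2)
  after r': (1 3 2 4 6)
  after f': (1 3 6 2 4 5)
  after f': (1 3 5 2 4)
  after r: (1 4 2)(3 5 6)

r' r' f' f' r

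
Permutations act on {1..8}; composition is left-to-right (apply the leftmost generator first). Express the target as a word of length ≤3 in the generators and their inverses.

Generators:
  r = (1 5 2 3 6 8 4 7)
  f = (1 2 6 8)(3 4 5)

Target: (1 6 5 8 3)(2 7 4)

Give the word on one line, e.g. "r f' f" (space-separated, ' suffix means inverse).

  after f': (1 8 6 2)(3 5 4)
  after r': (1 6 5 8 3)(2 7 4)

f' r'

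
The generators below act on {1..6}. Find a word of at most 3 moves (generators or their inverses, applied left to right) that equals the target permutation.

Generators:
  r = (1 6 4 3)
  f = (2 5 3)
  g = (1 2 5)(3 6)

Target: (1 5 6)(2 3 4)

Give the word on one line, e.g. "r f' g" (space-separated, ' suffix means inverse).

  after g: (1 2 5)(3 6)
  after r: (1 2 5 6)(3 4)
  after f: (1 5 6)(2 3 4)

g r f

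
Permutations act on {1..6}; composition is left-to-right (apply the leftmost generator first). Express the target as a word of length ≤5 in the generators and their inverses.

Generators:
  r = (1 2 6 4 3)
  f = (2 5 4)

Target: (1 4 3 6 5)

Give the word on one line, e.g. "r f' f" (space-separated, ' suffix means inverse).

r r f' r' f'

  after r: (1 2 6 4 3)
  after r: (1 6 3 2 4)
  after f': (1 6 3 4)(2 5)
  after r': (1 2 5)(3 6 4)
  after f': (1 4 3 6 5)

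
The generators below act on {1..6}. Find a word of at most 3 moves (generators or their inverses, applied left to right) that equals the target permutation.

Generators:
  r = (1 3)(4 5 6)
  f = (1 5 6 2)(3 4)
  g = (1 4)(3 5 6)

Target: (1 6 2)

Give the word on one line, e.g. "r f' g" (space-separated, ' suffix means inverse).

g' r f

  after g': (1 4)(3 6 5)
  after r: (1 5)(3 4)
  after f: (1 6 2)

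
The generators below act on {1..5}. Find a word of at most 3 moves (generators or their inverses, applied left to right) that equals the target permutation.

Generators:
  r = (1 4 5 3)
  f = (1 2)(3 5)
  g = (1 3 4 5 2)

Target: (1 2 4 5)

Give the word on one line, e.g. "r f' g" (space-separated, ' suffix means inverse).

g r f'

  after g: (1 3 4 5 2)
  after r: (2 4 3 5)
  after f': (1 2 4 5)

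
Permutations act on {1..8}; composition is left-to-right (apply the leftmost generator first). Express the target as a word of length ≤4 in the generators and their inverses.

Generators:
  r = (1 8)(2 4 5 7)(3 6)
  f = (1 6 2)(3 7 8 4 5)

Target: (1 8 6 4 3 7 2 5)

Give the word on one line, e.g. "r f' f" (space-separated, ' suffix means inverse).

f r' f f

  after f: (1 6 2)(3 7 8 4 5)
  after r': (1 3 5 6 7)(2 8)
  after f: (1 7 6 8)(2 4 5)
  after f: (1 8 6 4 3 7 2 5)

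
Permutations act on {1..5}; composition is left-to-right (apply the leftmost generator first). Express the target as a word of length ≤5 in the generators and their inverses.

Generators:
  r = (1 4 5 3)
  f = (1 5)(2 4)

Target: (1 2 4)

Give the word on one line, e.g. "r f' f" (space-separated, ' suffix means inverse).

f' r' f r'

  after f': (1 5)(2 4)
  after r': (1 4 2)(3 5)
  after f: (1 2 5 3)
  after r': (1 2 4)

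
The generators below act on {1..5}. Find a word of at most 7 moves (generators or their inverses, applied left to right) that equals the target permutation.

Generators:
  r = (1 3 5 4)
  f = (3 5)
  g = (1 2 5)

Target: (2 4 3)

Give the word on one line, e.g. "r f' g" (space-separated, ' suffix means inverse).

r' f' f' g r

  after r': (1 4 5 3)
  after f': (1 4 3)
  after f': (1 4 5 3)
  after g: (1 4)(2 5 3)
  after r: (2 4 3)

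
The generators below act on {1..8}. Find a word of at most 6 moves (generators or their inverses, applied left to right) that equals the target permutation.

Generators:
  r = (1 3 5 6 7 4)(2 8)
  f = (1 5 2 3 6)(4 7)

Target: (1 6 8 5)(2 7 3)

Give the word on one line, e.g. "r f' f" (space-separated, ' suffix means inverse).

f' f' r' f'

  after f': (1 6 3 2 5)(4 7)
  after f': (1 3 5 6 2)
  after r': (2 4 7 6 8)
  after f': (1 6 8 5)(2 7 3)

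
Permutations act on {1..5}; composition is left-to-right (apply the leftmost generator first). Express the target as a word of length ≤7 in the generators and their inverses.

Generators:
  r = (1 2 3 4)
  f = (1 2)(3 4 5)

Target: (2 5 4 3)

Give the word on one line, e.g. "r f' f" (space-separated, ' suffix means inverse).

  after r': (1 4 3 2)
  after f: (1 5 3)
  after r: (1 5 4)(2 3)
  after f': (1 4 2 5 3)
  after r: (2 5 4 3)

r' f r f' r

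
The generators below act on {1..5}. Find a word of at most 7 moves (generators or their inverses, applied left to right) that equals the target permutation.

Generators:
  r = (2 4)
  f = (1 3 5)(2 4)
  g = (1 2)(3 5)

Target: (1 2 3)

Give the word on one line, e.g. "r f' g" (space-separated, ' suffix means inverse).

  after g: (1 2)(3 5)
  after r': (1 4 2)(3 5)
  after f: (1 2 3)
  after g: (2 5 3)
  after g: (1 2 3)

g r' f g g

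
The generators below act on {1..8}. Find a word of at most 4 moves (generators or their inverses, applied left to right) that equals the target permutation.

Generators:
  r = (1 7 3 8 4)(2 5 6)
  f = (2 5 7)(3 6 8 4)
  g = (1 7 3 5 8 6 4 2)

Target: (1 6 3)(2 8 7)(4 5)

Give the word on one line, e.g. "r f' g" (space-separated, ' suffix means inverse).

r' g'

  after r': (1 4 8 3 7)(2 6 5)
  after g': (1 6 3)(2 8 7)(4 5)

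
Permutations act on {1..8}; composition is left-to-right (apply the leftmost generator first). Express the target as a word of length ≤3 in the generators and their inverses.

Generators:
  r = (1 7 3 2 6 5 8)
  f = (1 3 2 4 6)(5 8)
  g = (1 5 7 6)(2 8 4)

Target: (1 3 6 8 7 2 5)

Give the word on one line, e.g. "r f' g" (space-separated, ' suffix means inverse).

  after r: (1 7 3 2 6 5 8)
  after r: (1 3 6 8 7 2 5)

r r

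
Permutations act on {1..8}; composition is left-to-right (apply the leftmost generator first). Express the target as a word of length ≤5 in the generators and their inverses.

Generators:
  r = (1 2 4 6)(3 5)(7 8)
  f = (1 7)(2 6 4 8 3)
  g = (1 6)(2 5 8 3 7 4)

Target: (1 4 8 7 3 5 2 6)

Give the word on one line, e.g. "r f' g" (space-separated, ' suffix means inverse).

r g' f' r'

  after r: (1 2 4 6)(3 5)(7 8)
  after g': (1 4)(2 7 5 8 3)
  after f': (1 6 2)(4 7 5)
  after r': (1 4 8 7 3 5 2 6)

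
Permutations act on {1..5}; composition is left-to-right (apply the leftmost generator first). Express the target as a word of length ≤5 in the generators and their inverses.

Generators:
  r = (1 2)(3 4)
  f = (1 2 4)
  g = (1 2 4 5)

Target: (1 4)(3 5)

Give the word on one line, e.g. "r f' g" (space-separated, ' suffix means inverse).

g' r' f' f' g'

  after g': (1 5 4 2)
  after r': (1 5 3 4)
  after f': (1 5 3 2)
  after f': (1 5 3)(2 4)
  after g': (1 4)(3 5)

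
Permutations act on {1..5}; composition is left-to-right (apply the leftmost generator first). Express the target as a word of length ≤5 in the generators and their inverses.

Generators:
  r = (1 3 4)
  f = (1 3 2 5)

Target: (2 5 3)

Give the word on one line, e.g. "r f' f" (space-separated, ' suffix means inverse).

r r f' r' f'

  after r: (1 3 4)
  after r: (1 4 3)
  after f': (1 4)(2 3 5)
  after r': (1 3 5 2)
  after f': (2 5 3)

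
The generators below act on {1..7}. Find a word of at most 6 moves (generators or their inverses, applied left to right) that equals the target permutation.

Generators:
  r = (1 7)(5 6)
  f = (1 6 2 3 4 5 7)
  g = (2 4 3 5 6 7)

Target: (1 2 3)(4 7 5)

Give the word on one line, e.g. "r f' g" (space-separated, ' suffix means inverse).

  after g': (2 7 6 5 3 4)
  after f: (1 6 7 2)(3 5 4)
  after r: (1 5 4 3 6)(2 7)
  after g: (1 6)(3 7 4 5)
  after f: (1 2 3)(4 7 5)

g' f r g f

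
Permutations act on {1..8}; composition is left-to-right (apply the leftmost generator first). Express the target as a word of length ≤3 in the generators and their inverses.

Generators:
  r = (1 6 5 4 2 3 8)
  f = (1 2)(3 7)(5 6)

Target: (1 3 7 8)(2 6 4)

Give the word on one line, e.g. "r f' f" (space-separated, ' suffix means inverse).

  after f: (1 2)(3 7)(5 6)
  after r: (1 3 7 8)(2 6 4)

f r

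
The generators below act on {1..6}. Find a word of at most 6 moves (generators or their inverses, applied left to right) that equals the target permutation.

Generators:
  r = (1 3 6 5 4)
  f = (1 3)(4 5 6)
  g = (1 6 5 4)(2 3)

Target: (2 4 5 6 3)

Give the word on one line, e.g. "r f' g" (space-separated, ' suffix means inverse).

  after g: (1 6 5 4)(2 3)
  after f: (1 4 3 2)
  after r: (2 3)(4 6 5)
  after f: (1 3 2)
  after r': (2 4 5 6 3)

g f r f r'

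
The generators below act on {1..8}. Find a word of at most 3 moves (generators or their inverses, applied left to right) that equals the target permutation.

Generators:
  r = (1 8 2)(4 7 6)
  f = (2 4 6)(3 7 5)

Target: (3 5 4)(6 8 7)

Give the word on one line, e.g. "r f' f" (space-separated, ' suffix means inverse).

  after r: (1 8 2)(4 7 6)
  after f': (1 8 6 2)(3 5 7 4)
  after r': (3 5 4)(6 8 7)

r f' r'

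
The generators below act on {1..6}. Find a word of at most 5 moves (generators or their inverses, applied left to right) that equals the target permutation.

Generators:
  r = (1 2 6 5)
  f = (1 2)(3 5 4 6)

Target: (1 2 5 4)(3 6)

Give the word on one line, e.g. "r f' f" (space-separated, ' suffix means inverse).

f' r' f f r

  after f': (1 2)(3 6 4 5)
  after r': (2 5 3)(4 6)
  after f: (1 2 4 3)
  after f: (2 6 3)(4 5)
  after r: (1 2 5 4)(3 6)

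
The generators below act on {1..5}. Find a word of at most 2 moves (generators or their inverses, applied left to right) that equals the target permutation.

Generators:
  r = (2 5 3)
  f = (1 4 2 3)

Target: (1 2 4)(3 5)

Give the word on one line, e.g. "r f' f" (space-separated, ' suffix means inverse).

f' r

  after f': (1 3 2 4)
  after r: (1 2 4)(3 5)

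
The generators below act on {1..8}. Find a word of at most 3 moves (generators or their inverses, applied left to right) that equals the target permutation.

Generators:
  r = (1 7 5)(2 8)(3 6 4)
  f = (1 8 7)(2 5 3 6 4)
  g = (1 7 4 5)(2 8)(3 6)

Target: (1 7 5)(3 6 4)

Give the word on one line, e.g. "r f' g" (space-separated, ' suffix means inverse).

r' r'

  after r': (1 5 7)(2 8)(3 4 6)
  after r': (1 7 5)(3 6 4)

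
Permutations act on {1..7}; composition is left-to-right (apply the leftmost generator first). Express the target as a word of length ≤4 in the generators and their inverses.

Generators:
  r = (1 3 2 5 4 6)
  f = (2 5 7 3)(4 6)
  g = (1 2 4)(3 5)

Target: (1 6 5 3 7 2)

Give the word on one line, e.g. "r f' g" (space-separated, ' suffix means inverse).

f' r'

  after f': (2 3 7 5)(4 6)
  after r': (1 6 5 3 7 2)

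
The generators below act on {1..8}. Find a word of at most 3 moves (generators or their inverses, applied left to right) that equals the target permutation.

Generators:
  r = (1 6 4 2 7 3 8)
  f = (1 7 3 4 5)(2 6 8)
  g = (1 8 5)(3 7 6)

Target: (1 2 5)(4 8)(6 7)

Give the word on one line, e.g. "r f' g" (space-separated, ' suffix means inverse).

  after r': (1 8 3 7 2 4 6)
  after f: (1 2 5)(4 8)(6 7)

r' f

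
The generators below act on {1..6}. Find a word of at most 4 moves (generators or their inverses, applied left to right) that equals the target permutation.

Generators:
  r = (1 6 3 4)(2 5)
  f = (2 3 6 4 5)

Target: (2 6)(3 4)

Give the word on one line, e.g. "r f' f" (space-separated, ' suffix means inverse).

r f' r' r'

  after r: (1 6 3 4)(2 5)
  after f': (1 3 6 2 4)
  after r': (1 6 5 2 3)
  after r': (2 6)(3 4)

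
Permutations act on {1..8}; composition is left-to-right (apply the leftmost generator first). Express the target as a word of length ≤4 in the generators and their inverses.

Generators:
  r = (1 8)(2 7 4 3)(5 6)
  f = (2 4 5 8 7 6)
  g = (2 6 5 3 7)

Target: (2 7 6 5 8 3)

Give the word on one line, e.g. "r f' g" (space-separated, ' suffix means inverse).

  after f': (2 6 7 8 5 4)
  after g: (2 5 4 6)(3 7 8)
  after f: (2 8 3 6 4)
  after f: (2 7 6 5 8 3)

f' g f f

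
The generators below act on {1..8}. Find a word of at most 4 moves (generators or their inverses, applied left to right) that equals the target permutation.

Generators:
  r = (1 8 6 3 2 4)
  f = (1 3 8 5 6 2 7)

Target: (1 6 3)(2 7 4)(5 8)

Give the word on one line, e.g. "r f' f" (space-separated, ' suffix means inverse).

f r'

  after f: (1 3 8 5 6 2 7)
  after r': (1 6 3)(2 7 4)(5 8)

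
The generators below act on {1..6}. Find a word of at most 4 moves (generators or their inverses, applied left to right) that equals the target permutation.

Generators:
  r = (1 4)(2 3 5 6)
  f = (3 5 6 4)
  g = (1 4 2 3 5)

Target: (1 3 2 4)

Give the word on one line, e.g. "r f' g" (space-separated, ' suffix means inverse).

r' f

  after r': (1 4)(2 6 5 3)
  after f: (1 3 2 4)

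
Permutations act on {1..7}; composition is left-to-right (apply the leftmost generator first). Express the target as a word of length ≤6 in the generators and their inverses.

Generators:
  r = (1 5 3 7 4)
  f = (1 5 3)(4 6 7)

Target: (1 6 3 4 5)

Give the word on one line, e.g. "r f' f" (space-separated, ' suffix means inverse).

f' r r f

  after f': (1 3 5)(4 7 6)
  after r: (1 7 6)
  after r: (1 4)(3 7 6 5)
  after f: (1 6 3 4 5)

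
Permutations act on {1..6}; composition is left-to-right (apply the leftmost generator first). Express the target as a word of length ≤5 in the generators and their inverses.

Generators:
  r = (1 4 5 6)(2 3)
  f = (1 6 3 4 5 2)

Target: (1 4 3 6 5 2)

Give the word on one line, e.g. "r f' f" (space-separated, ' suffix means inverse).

  after r': (1 6 5 4)(2 3)
  after f': (2 6 4)(3 5)
  after r': (1 6)(2 5)(3 4)
  after r': (1 5 3)(2 4)
  after r': (1 4 3 6 5 2)

r' f' r' r' r'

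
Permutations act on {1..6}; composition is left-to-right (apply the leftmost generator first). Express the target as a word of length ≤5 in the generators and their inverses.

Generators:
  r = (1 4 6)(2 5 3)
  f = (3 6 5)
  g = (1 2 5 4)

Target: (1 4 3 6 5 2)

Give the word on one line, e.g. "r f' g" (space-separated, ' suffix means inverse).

g g g f' f'

  after g: (1 2 5 4)
  after g: (1 5)(2 4)
  after g: (1 4 5 2)
  after f': (1 4 6 3 5 2)
  after f': (1 4 3 6 5 2)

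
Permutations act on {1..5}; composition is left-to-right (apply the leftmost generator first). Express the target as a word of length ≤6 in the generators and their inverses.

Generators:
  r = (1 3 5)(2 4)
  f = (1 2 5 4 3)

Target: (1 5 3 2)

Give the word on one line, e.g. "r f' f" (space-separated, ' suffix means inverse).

  after r: (1 3 5)(2 4)
  after r: (1 5 3)
  after r: (2 4)
  after f: (1 2 3)(4 5)
  after f: (1 5 3 2)

r r r f f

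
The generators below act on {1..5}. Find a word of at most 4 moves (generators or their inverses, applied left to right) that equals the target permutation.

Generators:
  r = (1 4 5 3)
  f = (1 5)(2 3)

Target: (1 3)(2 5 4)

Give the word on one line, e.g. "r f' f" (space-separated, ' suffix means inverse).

r r f r'

  after r: (1 4 5 3)
  after r: (1 5)(3 4)
  after f: (2 3 4)
  after r': (1 3)(2 5 4)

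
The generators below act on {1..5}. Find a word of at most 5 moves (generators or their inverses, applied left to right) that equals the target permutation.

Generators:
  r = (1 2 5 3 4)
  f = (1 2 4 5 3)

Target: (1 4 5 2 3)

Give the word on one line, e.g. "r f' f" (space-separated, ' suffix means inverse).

  after f: (1 2 4 5 3)
  after f: (1 4 3 2 5)
  after f: (1 5 2 3 4)
  after r': (1 2 5)
  after f: (1 4 5 2 3)

f f f r' f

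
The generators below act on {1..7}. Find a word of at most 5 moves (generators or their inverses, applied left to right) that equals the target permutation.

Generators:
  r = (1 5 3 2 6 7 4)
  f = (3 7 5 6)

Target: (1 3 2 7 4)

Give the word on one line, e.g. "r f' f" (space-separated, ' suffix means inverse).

r f' f'

  after r: (1 5 3 2 6 7 4)
  after f': (1 7 4)(2 5 6 3)
  after f': (1 3 2 7 4)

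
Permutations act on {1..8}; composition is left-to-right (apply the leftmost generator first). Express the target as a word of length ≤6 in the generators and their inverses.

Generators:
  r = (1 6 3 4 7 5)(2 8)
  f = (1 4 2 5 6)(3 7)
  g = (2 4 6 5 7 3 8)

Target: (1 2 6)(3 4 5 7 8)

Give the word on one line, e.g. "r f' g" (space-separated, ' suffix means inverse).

f' g g r f'

  after f': (1 6 5 2 4)(3 7)
  after g: (1 5 4)(2 6 7 8)
  after g: (1 7 2 5 6 3 8 4)
  after r: (1 5 3 2)(4 6)(7 8)
  after f': (1 2 6)(3 4 5 7 8)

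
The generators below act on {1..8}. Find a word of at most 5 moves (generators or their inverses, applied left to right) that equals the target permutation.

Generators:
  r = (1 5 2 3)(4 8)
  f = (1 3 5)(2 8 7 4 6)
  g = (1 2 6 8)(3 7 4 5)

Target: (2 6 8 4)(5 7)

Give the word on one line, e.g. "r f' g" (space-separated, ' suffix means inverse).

  after r': (1 3 2 5)(4 8)
  after g': (1 5 8 7 3)(2 4 6)
  after f: (2 6 8 4)(5 7)

r' g' f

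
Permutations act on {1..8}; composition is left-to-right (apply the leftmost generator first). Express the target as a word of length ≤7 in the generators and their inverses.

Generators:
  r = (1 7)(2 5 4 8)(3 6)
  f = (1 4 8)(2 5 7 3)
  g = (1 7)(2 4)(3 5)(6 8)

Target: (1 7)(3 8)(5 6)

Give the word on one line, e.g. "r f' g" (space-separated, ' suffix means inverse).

  after r: (1 7)(2 5 4 8)(3 6)
  after g': (2 3 8 4 6 5)
  after r: (1 7)(2 6 4 3)
  after g': (2 8 6)(3 4 5)
  after r: (1 7)(3 8)(5 6)

r g' r g' r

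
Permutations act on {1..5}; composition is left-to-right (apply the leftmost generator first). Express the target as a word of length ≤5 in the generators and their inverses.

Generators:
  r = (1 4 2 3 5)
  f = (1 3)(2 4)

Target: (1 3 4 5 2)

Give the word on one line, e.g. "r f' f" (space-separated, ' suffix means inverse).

  after r: (1 4 2 3 5)
  after f: (1 2)(3 5)
  after r': (1 4)(2 5)
  after r': (2 3)(4 5)
  after f': (1 3 4 5 2)

r f r' r' f'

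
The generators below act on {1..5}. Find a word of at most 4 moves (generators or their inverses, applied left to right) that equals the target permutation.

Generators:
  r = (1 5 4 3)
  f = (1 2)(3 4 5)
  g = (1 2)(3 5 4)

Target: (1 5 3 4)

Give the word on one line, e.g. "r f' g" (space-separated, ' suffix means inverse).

  after g': (1 2)(3 4 5)
  after g': (3 5 4)
  after r: (1 5 3 4)

g' g' r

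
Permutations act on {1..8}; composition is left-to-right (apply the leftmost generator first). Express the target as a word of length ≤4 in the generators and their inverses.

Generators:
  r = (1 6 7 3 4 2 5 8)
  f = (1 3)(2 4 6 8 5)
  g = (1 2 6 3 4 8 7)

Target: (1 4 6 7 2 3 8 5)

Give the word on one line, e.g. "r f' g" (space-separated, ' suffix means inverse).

r' g'

  after r': (1 8 5 2 4 3 7 6)
  after g': (1 4 6 7 2 3 8 5)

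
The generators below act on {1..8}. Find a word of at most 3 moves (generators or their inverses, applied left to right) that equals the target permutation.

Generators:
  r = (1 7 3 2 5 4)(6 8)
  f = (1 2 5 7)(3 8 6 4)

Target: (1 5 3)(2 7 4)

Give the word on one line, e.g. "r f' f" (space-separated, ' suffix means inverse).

r' r'

  after r': (1 4 5 2 3 7)(6 8)
  after r': (1 5 3)(2 7 4)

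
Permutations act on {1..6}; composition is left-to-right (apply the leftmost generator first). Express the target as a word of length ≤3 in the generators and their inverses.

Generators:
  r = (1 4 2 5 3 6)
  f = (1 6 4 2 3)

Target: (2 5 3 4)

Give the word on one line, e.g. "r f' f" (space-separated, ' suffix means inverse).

  after f: (1 6 4 2 3)
  after r': (1 3 6)(2 5)
  after f: (2 5 3 4)

f r' f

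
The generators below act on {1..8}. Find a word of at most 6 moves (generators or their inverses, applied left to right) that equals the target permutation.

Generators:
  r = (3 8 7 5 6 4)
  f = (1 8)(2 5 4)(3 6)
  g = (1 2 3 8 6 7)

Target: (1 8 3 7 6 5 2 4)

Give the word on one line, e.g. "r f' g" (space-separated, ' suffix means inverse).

  after g: (1 2 3 8 6 7)
  after f: (1 5 4 2 6 7 8 3)
  after r: (1 6 5 3)(2 4)
  after g': (1 8 3 7 6 5 2 4)

g f r g'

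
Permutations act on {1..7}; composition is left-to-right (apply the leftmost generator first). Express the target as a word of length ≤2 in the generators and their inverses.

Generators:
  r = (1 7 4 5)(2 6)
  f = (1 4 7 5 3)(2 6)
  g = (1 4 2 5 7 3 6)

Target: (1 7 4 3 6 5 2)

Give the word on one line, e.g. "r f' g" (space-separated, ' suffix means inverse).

r' g

  after r': (1 5 4 7)(2 6)
  after g: (1 7 4 3 6 5 2)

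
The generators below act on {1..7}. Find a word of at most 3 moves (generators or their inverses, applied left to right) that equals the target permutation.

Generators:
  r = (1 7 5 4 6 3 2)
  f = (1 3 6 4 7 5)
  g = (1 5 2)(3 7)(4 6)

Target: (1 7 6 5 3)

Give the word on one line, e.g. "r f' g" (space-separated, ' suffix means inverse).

  after g: (1 5 2)(3 7)(4 6)
  after r': (1 7 6 5 3)

g r'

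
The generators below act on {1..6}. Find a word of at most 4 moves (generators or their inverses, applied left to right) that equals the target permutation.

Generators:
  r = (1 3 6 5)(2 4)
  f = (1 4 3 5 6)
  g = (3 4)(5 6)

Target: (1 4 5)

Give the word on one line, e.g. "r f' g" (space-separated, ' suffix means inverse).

  after g': (3 4)(5 6)
  after f: (1 4 5)

g' f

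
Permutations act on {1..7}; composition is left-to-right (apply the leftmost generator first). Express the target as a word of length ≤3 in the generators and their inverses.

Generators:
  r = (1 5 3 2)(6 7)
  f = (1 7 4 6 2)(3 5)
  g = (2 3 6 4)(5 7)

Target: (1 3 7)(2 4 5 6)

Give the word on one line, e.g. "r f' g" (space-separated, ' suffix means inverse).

  after f': (1 2 6 4 7)(3 5)
  after g: (1 3 7)(2 4 5 6)

f' g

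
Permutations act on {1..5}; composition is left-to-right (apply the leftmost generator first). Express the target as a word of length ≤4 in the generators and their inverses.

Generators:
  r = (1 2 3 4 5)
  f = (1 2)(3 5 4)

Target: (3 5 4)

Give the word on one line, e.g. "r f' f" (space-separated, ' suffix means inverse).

  after f': (1 2)(3 4 5)
  after r: (1 3 5 4)
  after f: (1 5 3 4 2)
  after r: (3 5 4)

f' r f r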